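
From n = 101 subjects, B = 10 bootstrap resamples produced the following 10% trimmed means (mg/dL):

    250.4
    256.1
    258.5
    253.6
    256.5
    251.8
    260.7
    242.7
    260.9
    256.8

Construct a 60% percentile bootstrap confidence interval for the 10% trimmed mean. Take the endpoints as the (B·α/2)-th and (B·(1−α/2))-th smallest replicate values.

(250.4, 258.5)

Sorted replicates: 242.7, 250.4, 251.8, 253.6, 256.1, 256.5, 256.8, 258.5, 260.7, 260.9
α = 0.40; lower rank = 10 × 0.200 = 2; upper rank = 10 × 0.800 = 8.
The 2nd smallest replicate is 250.4; the 8th is 258.5.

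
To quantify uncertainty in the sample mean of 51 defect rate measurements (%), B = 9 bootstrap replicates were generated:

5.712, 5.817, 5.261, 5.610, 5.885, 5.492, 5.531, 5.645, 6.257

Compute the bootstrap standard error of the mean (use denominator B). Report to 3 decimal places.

Bootstrap SE is the standard deviation of the 9 replicate means.
Mean of replicates: (5.712 + 5.817 + 5.261 + 5.610 + 5.885 + 5.492 + 5.531 + 5.645 + 6.257) / 9 = 51.2100 / 9 = 5.6900
Sum of squared deviations: (+0.0220)² + (+0.1270)² + (−0.4290)² + (−0.0800)² + (+0.1950)² + (−0.1980)² + (−0.1590)² + (−0.0450)² + (+0.5670)² = 0.6331
Variance = 0.6331 / 9 = 0.0703
SE* = √0.0703

SE* = 0.265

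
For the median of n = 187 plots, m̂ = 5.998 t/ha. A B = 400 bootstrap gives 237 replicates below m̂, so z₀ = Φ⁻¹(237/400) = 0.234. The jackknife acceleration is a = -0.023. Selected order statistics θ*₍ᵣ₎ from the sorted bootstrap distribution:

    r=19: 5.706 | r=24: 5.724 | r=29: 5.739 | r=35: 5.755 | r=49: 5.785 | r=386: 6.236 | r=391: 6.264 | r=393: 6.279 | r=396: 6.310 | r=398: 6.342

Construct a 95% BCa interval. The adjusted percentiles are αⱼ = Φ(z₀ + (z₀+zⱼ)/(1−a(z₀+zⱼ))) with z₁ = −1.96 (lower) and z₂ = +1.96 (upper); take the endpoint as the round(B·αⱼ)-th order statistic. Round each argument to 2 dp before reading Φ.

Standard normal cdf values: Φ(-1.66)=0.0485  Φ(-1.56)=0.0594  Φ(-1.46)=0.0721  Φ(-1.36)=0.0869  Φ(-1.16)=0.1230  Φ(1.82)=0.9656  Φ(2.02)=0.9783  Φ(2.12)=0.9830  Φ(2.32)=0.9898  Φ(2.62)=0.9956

(5.724, 6.310)

Lower: z₀ + z₁ = 0.234 + (-1.960) = -1.726; 1 − a(z₀+z₁) = 1 − (-0.023)(-1.726) = 0.9603; argument = 0.234 + (-1.726)/0.9603 = -1.5634 → -1.56.
α₁ = Φ(-1.56) = 0.0594; rank = round(400 × 0.0594) = 24; θ*₍24₎ = 5.724.
Upper: z₀ + z₂ = 2.194; 1 − a(z₀+z₂) = 1.0505; argument = 2.3226 → 2.32; α₂ = 0.9898; rank = 396; θ*₍396₎ = 6.310.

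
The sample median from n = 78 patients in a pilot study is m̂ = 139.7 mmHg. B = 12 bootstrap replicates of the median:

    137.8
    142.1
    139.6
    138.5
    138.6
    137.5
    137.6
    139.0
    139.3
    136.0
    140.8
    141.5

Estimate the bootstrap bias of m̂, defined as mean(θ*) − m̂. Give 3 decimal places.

mean(θ*) = (137.8 + 142.1 + 139.6 + 138.5 + 138.6 + 137.5 + 137.6 + 139.0 + 139.3 + 136.0 + 140.8 + 141.5) / 12 = 139.0250
bias = 139.0250 − 139.7

bias = −0.675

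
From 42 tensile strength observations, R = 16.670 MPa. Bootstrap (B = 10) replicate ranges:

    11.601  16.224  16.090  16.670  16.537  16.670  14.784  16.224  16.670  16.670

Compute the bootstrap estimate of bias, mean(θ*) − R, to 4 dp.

bias = −0.8560

mean(θ*) = (11.601 + 16.224 + 16.090 + 16.670 + 16.537 + 16.670 + 14.784 + 16.224 + 16.670 + 16.670) / 10 = 15.81400
bias = 15.81400 − 16.670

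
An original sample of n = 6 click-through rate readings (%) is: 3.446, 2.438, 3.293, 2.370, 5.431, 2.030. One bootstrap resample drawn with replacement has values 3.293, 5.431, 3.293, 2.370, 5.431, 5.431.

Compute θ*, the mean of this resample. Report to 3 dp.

θ* = 4.208

Mean = (3.293 + 5.431 + 3.293 + 2.370 + 5.431 + 5.431) / 6 = 25.2490 / 6 = 4.208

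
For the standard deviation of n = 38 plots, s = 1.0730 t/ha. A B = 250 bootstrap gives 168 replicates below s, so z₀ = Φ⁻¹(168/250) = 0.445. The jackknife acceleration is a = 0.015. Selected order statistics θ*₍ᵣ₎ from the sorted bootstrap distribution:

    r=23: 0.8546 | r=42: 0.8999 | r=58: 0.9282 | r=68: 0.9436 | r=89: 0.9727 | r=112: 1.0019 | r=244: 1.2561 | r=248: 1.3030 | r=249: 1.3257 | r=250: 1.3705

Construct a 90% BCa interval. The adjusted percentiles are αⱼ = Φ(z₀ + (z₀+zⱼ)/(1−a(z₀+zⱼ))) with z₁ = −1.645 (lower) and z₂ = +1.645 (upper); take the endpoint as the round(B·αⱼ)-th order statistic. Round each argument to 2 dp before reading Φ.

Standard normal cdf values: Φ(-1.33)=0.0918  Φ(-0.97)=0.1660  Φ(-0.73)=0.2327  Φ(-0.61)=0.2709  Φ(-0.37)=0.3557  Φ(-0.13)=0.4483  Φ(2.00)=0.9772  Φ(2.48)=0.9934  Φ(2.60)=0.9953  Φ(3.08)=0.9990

Lower: z₀ + z₁ = 0.445 + (-1.645) = -1.200; 1 − a(z₀+z₁) = 1 − (0.015)(-1.200) = 1.0180; argument = 0.445 + (-1.200)/1.0180 = -0.7338 → -0.73.
α₁ = Φ(-0.73) = 0.2327; rank = round(250 × 0.2327) = 58; θ*₍58₎ = 0.9282.
Upper: z₀ + z₂ = 2.090; 1 − a(z₀+z₂) = 0.9687; argument = 2.6026 → 2.60; α₂ = 0.9953; rank = 249; θ*₍249₎ = 1.3257.

(0.9282, 1.3257)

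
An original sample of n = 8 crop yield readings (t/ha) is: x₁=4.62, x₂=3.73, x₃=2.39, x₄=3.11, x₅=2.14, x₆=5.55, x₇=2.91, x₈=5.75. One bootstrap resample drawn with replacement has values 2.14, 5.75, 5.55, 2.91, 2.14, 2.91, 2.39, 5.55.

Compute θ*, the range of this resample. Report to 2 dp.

Range = 5.75 − 2.14 = 3.61

θ* = 3.61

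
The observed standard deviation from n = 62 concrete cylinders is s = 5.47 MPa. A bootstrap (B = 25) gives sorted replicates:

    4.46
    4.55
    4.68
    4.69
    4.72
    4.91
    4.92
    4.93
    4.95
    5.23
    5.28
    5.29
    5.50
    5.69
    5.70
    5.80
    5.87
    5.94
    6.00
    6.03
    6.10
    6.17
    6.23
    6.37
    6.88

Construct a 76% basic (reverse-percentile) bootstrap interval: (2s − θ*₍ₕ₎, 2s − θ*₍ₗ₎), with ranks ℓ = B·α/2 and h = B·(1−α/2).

Percentile endpoints at ranks 3 and 22: θ*₍3₎ = 4.68, θ*₍22₎ = 6.17.
Basic interval reflects these around s:
  lower = 2 × 5.47 − 6.17 = 4.77
  upper = 2 × 5.47 − 4.68 = 6.26

(4.77, 6.26)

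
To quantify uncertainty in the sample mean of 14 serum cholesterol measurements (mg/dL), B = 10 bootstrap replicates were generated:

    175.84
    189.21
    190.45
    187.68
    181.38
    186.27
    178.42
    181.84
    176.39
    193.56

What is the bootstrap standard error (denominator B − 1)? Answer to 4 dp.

Bootstrap SE is the standard deviation of the 10 replicate means.
Mean of replicates: (175.84 + 189.21 + 190.45 + 187.68 + 181.38 + 186.27 + 178.42 + 181.84 + 176.39 + 193.56) / 10 = 1841.04000 / 10 = 184.10400
Sum of squared deviations: (−8.26400)² + (+5.10600)² + (+6.34600)² + (+3.57600)² + (−2.72400)² + (+2.16600)² + (−5.68400)² + (−2.26400)² + (−7.71400)² + (+9.45600)² = 345.89144
Variance = 345.89144 / 9 = 38.43238
SE* = √38.43238

SE* = 6.1994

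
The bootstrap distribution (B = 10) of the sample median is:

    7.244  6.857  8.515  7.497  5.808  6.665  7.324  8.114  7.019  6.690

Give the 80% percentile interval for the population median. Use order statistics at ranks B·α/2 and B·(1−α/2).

(5.808, 8.114)

Sorted replicates: 5.808, 6.665, 6.690, 6.857, 7.019, 7.244, 7.324, 7.497, 8.114, 8.515
α = 0.20; lower rank = 10 × 0.100 = 1; upper rank = 10 × 0.900 = 9.
The 1st smallest replicate is 5.808; the 9th is 8.114.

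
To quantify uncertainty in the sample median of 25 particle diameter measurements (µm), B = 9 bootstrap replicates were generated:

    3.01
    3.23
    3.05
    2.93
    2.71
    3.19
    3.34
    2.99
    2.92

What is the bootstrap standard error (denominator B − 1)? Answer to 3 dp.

SE* = 0.190

Bootstrap SE is the standard deviation of the 9 replicate medians.
Mean of replicates: (3.01 + 3.23 + 3.05 + 2.93 + 2.71 + 3.19 + 3.34 + 2.99 + 2.92) / 9 = 27.37000 / 9 = 3.04111
Sum of squared deviations: (−0.03111)² + (+0.18889)² + (+0.00889)² + (−0.11111)² + (−0.33111)² + (+0.14889)² + (+0.29889)² + (−0.05111)² + (−0.12111)² = 0.28749
Variance = 0.28749 / 8 = 0.03594
SE* = √0.03594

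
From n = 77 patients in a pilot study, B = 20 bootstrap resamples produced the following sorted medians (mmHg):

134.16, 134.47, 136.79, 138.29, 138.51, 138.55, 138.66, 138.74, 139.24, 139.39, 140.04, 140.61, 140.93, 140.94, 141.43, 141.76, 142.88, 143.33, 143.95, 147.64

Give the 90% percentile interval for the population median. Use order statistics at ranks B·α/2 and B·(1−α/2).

α = 0.10; lower rank = 20 × 0.050 = 1; upper rank = 20 × 0.950 = 19.
The 1st smallest replicate is 134.16; the 19th is 143.95.

(134.16, 143.95)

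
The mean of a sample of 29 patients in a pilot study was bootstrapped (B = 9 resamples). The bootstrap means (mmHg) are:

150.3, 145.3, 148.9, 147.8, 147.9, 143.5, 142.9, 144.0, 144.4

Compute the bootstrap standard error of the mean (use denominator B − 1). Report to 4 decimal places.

Bootstrap SE is the standard deviation of the 9 replicate means.
Mean of replicates: (150.3 + 145.3 + 148.9 + 147.8 + 147.9 + 143.5 + 142.9 + 144.0 + 144.4) / 9 = 1315.00000 / 9 = 146.11111
Sum of squared deviations: (+4.18889)² + (−0.81111)² + (+2.78889)² + (+1.68889)² + (+1.78889)² + (−2.61111)² + (−3.21111)² + (−2.11111)² + (−1.71111)² = 56.54889
Variance = 56.54889 / 8 = 7.06861
SE* = √7.06861

SE* = 2.6587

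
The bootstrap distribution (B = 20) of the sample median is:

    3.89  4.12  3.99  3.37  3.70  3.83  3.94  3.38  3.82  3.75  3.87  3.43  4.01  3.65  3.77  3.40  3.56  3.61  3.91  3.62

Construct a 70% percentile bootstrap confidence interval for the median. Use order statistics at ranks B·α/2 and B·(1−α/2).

(3.40, 3.94)

Sorted replicates: 3.37, 3.38, 3.40, 3.43, 3.56, 3.61, 3.62, 3.65, 3.70, 3.75, 3.77, 3.82, 3.83, 3.87, 3.89, 3.91, 3.94, 3.99, 4.01, 4.12
α = 0.30; lower rank = 20 × 0.150 = 3; upper rank = 20 × 0.850 = 17.
The 3rd smallest replicate is 3.40; the 17th is 3.94.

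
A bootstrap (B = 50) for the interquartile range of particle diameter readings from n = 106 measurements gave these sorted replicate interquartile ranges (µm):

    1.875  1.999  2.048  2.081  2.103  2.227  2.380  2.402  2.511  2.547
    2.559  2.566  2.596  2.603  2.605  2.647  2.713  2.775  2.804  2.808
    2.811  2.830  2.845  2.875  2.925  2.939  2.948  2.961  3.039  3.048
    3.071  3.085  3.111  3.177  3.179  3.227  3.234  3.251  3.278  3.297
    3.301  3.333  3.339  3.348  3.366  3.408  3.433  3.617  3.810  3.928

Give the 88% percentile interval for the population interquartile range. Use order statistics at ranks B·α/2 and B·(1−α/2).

α = 0.12; lower rank = 50 × 0.060 = 3; upper rank = 50 × 0.940 = 47.
The 3rd smallest replicate is 2.048; the 47th is 3.433.

(2.048, 3.433)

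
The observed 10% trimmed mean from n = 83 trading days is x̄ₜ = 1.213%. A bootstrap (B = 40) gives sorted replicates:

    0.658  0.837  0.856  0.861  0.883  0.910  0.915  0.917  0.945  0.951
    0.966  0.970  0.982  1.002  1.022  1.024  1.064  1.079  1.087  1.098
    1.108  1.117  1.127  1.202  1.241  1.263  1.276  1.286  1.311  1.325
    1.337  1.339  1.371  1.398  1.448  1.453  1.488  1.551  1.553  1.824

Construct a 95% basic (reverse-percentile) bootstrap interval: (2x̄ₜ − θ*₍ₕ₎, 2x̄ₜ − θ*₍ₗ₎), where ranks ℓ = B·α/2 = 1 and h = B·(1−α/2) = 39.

Percentile endpoints at ranks 1 and 39: θ*₍1₎ = 0.658, θ*₍39₎ = 1.553.
Basic interval reflects these around x̄ₜ:
  lower = 2 × 1.213 − 1.553 = 0.873
  upper = 2 × 1.213 − 0.658 = 1.768

(0.873, 1.768)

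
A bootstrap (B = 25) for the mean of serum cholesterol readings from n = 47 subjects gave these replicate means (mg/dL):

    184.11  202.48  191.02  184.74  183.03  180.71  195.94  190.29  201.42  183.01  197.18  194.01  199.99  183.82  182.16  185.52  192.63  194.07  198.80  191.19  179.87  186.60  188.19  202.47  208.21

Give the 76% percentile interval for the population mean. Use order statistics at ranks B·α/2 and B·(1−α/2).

Sorted replicates: 179.87, 180.71, 182.16, 183.01, 183.03, 183.82, 184.11, 184.74, 185.52, 186.60, 188.19, 190.29, 191.02, 191.19, 192.63, 194.01, 194.07, 195.94, 197.18, 198.80, 199.99, 201.42, 202.47, 202.48, 208.21
α = 0.24; lower rank = 25 × 0.120 = 3; upper rank = 25 × 0.880 = 22.
The 3rd smallest replicate is 182.16; the 22nd is 201.42.

(182.16, 201.42)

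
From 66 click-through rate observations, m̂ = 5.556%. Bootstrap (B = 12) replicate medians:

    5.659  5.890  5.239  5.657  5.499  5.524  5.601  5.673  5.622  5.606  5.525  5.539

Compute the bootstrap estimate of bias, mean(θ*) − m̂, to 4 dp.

bias = +0.0302

mean(θ*) = (5.659 + 5.890 + 5.239 + 5.657 + 5.499 + 5.524 + 5.601 + 5.673 + 5.622 + 5.606 + 5.525 + 5.539) / 12 = 5.58617
bias = 5.58617 − 5.556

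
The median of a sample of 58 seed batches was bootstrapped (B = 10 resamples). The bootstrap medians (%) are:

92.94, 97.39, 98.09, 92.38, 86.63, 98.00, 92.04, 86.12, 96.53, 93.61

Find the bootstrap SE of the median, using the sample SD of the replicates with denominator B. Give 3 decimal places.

SE* = 4.133

Bootstrap SE is the standard deviation of the 10 replicate medians.
Mean of replicates: (92.94 + 97.39 + 98.09 + 92.38 + 86.63 + 98.00 + 92.04 + 86.12 + 96.53 + 93.61) / 10 = 933.7300 / 10 = 93.3730
Sum of squared deviations: (−0.4330)² + (+4.0170)² + (+4.7170)² + (−0.9930)² + (−6.7430)² + (+4.6270)² + (−1.3330)² + (−7.2530)² + (+3.1570)² + (+0.2370)² = 170.8428
Variance = 170.8428 / 10 = 17.0843
SE* = √17.0843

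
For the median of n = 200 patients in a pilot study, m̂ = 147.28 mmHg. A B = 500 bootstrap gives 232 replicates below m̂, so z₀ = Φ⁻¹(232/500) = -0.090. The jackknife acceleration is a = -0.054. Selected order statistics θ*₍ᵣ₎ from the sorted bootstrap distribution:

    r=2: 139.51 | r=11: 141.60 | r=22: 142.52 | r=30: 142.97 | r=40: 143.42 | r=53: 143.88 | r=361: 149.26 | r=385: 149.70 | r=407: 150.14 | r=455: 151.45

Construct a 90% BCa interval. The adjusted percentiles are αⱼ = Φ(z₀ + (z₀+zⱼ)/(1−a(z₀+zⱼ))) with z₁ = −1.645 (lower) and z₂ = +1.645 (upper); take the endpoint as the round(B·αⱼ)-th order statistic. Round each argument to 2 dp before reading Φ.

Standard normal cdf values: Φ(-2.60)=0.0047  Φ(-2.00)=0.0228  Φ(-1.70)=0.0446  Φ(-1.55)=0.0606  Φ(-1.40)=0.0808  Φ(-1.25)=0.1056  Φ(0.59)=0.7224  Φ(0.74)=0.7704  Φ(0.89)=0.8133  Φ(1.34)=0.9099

Lower: z₀ + z₁ = -0.090 + (-1.645) = -1.735; 1 − a(z₀+z₁) = 1 − (-0.054)(-1.735) = 0.9063; argument = -0.090 + (-1.735)/0.9063 = -2.0044 → -2.00.
α₁ = Φ(-2.00) = 0.0228; rank = round(500 × 0.0228) = 11; θ*₍11₎ = 141.60.
Upper: z₀ + z₂ = 1.555; 1 − a(z₀+z₂) = 1.0840; argument = 1.3445 → 1.34; α₂ = 0.9099; rank = 455; θ*₍455₎ = 151.45.

(141.60, 151.45)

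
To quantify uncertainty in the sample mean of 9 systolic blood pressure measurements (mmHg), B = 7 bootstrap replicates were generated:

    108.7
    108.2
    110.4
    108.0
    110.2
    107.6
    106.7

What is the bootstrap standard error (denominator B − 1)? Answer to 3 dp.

SE* = 1.349

Bootstrap SE is the standard deviation of the 7 replicate means.
Mean of replicates: (108.7 + 108.2 + 110.4 + 108.0 + 110.2 + 107.6 + 106.7) / 7 = 759.8000 / 7 = 108.5429
Sum of squared deviations: (+0.1571)² + (−0.3429)² + (+1.8571)² + (−0.5429)² + (+1.6571)² + (−0.9429)² + (−1.8429)² = 10.9171
Variance = 10.9171 / 6 = 1.8195
SE* = √1.8195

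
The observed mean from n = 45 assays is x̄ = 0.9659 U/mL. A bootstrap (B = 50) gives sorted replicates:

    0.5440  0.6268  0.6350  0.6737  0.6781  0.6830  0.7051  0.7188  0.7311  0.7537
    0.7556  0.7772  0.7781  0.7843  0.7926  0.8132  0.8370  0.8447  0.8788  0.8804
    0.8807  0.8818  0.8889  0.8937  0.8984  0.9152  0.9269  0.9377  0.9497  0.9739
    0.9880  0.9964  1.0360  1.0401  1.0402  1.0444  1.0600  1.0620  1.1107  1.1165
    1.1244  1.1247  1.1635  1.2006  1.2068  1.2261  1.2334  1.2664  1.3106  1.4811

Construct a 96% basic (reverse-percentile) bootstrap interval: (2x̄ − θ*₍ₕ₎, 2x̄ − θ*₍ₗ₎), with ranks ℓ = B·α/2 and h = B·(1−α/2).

Percentile endpoints at ranks 1 and 49: θ*₍1₎ = 0.5440, θ*₍49₎ = 1.3106.
Basic interval reflects these around x̄:
  lower = 2 × 0.9659 − 1.3106 = 0.6212
  upper = 2 × 0.9659 − 0.5440 = 1.3878

(0.6212, 1.3878)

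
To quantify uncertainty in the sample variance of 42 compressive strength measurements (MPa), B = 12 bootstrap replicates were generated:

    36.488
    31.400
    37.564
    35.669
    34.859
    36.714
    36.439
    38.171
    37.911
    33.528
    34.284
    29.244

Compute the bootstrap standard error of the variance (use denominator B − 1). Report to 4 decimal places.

Bootstrap SE is the standard deviation of the 12 replicate variances.
Mean of replicates: (36.488 + 31.400 + 37.564 + 35.669 + 34.859 + 36.714 + 36.439 + 38.171 + 37.911 + 33.528 + 34.284 + 29.244) / 12 = 422.27100 / 12 = 35.18925
Sum of squared deviations: (+1.29875)² + (−3.78925)² + (+2.37475)² + (+0.47975)² + (−0.33025)² + (+1.52475)² + (+1.24975)² + (+2.98175)² + (+2.72175)² + (−1.66125)² + (−0.90525)² + (−5.94525)² = 81.13455
Variance = 81.13455 / 11 = 7.37587
SE* = √7.37587

SE* = 2.7159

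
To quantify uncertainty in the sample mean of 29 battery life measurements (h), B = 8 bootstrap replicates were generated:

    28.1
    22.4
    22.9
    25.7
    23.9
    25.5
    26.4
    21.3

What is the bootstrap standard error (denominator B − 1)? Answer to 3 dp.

SE* = 2.286

Bootstrap SE is the standard deviation of the 8 replicate means.
Mean of replicates: (28.1 + 22.4 + 22.9 + 25.7 + 23.9 + 25.5 + 26.4 + 21.3) / 8 = 196.2000 / 8 = 24.5250
Sum of squared deviations: (+3.5750)² + (−2.1250)² + (−1.6250)² + (+1.1750)² + (−0.6250)² + (+0.9750)² + (+1.8750)² + (−3.2250)² = 36.5750
Variance = 36.5750 / 7 = 5.2250
SE* = √5.2250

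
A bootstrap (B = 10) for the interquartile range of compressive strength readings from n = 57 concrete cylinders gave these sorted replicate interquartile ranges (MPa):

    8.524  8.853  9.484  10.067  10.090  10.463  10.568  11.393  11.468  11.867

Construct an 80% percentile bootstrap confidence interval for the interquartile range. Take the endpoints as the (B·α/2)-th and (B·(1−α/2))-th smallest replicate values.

(8.524, 11.468)

α = 0.20; lower rank = 10 × 0.100 = 1; upper rank = 10 × 0.900 = 9.
The 1st smallest replicate is 8.524; the 9th is 11.468.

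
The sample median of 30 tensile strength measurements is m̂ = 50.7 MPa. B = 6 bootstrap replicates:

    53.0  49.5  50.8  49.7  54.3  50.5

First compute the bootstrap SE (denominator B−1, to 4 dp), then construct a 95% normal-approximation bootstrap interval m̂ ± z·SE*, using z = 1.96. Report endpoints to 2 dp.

(46.92, 54.48)

Mean of replicates = 51.3000; sum of squared deviations = 18.5800; SE* = √(18.5800/5) = 1.9277
Margin = 1.96 × 1.9277 = 3.778
Interval: 50.7 ± 3.778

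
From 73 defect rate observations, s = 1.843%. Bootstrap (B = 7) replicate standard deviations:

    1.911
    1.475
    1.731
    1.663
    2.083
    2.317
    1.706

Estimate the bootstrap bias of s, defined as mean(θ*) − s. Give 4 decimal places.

mean(θ*) = (1.911 + 1.475 + 1.731 + 1.663 + 2.083 + 2.317 + 1.706) / 7 = 1.84086
bias = 1.84086 − 1.843

bias = −0.0021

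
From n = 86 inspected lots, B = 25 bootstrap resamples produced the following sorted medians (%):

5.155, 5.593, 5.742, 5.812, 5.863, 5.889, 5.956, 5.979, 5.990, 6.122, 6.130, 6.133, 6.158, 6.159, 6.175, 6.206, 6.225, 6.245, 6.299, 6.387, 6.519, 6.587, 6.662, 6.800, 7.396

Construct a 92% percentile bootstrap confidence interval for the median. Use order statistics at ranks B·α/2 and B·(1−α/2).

α = 0.08; lower rank = 25 × 0.040 = 1; upper rank = 25 × 0.960 = 24.
The 1st smallest replicate is 5.155; the 24th is 6.800.

(5.155, 6.800)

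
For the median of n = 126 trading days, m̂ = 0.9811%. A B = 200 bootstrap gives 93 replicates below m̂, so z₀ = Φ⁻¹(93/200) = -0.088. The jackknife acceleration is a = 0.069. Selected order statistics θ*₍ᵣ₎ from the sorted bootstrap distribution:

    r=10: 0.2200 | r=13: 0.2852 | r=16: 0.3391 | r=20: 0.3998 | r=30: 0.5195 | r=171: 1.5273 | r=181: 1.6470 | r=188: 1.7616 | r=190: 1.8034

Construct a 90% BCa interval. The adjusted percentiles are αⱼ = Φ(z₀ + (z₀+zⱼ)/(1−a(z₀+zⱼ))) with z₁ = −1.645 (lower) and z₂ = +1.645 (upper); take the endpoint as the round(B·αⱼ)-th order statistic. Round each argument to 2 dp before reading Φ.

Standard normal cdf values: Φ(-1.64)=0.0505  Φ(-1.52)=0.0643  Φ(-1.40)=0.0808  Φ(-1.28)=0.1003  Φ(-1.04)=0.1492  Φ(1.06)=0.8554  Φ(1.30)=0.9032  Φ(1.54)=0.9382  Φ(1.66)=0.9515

Lower: z₀ + z₁ = -0.088 + (-1.645) = -1.733; 1 − a(z₀+z₁) = 1 − (0.069)(-1.733) = 1.1196; argument = -0.088 + (-1.733)/1.1196 = -1.6359 → -1.64.
α₁ = Φ(-1.64) = 0.0505; rank = round(200 × 0.0505) = 10; θ*₍10₎ = 0.2200.
Upper: z₀ + z₂ = 1.557; 1 − a(z₀+z₂) = 0.8926; argument = 1.6564 → 1.66; α₂ = 0.9515; rank = 190; θ*₍190₎ = 1.8034.

(0.2200, 1.8034)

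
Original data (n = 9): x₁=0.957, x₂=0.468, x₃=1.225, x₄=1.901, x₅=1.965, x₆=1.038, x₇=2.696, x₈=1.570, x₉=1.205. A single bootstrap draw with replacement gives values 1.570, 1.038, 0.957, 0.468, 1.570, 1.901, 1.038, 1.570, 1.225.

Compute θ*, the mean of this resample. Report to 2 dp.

θ* = 1.26

Mean = (1.570 + 1.038 + 0.957 + 0.468 + 1.570 + 1.901 + 1.038 + 1.570 + 1.225) / 9 = 11.3370 / 9 = 1.26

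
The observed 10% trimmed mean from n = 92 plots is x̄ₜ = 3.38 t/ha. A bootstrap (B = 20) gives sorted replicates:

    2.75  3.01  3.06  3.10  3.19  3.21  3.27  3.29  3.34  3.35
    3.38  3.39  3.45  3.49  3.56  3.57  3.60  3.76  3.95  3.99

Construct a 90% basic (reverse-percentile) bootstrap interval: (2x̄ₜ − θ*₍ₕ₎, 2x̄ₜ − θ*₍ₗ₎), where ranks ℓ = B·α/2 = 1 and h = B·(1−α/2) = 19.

Percentile endpoints at ranks 1 and 19: θ*₍1₎ = 2.75, θ*₍19₎ = 3.95.
Basic interval reflects these around x̄ₜ:
  lower = 2 × 3.38 − 3.95 = 2.81
  upper = 2 × 3.38 − 2.75 = 4.01

(2.81, 4.01)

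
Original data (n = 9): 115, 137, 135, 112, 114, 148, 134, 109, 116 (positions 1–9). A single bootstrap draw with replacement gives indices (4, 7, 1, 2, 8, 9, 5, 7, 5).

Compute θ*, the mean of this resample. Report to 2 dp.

θ* = 120.56

Resample values: 112, 134, 115, 137, 109, 116, 114, 134, 114.
Mean = (112 + 134 + 115 + 137 + 109 + 116 + 114 + 134 + 114) / 9 = 1085.0 / 9 = 120.56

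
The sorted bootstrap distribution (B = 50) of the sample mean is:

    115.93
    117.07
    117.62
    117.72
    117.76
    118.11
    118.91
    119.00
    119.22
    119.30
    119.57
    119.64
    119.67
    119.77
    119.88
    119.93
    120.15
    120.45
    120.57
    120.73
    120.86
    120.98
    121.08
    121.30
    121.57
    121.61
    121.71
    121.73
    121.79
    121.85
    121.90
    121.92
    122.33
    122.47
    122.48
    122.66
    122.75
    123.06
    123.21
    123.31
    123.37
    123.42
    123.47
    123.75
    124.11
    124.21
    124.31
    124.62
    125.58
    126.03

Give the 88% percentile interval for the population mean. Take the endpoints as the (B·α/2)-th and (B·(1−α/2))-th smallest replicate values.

(117.62, 124.31)

α = 0.12; lower rank = 50 × 0.060 = 3; upper rank = 50 × 0.940 = 47.
The 3rd smallest replicate is 117.62; the 47th is 124.31.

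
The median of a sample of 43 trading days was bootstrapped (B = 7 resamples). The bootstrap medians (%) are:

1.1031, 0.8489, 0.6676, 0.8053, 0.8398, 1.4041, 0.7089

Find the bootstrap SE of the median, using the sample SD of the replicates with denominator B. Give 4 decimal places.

SE* = 0.2391

Bootstrap SE is the standard deviation of the 7 replicate medians.
Mean of replicates: (1.1031 + 0.8489 + 0.6676 + 0.8053 + 0.8398 + 1.4041 + 0.7089) / 7 = 6.37770 / 7 = 0.91110
Sum of squared deviations: (+0.19200)² + (−0.06220)² + (−0.24350)² + (−0.10580)² + (−0.07130)² + (+0.49300)² + (−0.20220)² = 0.40024
Variance = 0.40024 / 7 = 0.05718
SE* = √0.05718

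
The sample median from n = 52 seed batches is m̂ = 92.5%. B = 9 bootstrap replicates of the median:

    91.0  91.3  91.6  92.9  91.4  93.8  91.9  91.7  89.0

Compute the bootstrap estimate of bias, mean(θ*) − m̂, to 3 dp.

bias = −0.878

mean(θ*) = (91.0 + 91.3 + 91.6 + 92.9 + 91.4 + 93.8 + 91.9 + 91.7 + 89.0) / 9 = 91.6222
bias = 91.6222 − 92.5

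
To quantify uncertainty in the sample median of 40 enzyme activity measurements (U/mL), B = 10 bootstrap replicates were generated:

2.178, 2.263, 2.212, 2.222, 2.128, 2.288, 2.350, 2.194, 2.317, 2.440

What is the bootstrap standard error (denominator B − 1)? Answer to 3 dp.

SE* = 0.092

Bootstrap SE is the standard deviation of the 10 replicate medians.
Mean of replicates: (2.178 + 2.263 + 2.212 + 2.222 + 2.128 + 2.288 + 2.350 + 2.194 + 2.317 + 2.440) / 10 = 22.5920 / 10 = 2.2592
Sum of squared deviations: (−0.0812)² + (+0.0038)² + (−0.0472)² + (−0.0372)² + (−0.1312)² + (+0.0288)² + (+0.0908)² + (−0.0652)² + (+0.0578)² + (+0.1808)² = 0.0768
Variance = 0.0768 / 9 = 0.0085
SE* = √0.0085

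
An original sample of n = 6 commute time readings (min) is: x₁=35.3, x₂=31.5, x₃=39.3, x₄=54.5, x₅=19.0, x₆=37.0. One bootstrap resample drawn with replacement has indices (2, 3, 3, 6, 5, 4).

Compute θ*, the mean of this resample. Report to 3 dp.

θ* = 36.767

Resample values: 31.5, 39.3, 39.3, 37.0, 19.0, 54.5.
Mean = (31.5 + 39.3 + 39.3 + 37.0 + 19.0 + 54.5) / 6 = 220.60 / 6 = 36.767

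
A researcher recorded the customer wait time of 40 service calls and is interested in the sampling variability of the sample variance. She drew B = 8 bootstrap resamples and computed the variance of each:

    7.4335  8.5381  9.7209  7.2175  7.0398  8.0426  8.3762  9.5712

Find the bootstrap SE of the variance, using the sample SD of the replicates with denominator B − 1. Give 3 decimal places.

SE* = 1.018

Bootstrap SE is the standard deviation of the 8 replicate variances.
Mean of replicates: (7.4335 + 8.5381 + 9.7209 + 7.2175 + 7.0398 + 8.0426 + 8.3762 + 9.5712) / 8 = 65.93980 / 8 = 8.24248
Sum of squared deviations: (−0.80898)² + (+0.29562)² + (+1.47842)² + (−1.02498)² + (−1.20268)² + (−0.19988)² + (+0.13373)² + (+1.32872)² = 7.24792
Variance = 7.24792 / 7 = 1.03542
SE* = √1.03542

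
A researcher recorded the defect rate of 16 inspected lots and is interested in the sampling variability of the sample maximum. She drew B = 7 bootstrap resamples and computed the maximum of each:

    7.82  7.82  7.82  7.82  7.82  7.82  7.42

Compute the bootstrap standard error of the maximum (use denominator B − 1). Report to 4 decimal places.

Bootstrap SE is the standard deviation of the 7 replicate maximums.
Mean of replicates: (7.82 + 7.82 + 7.82 + 7.82 + 7.82 + 7.82 + 7.42) / 7 = 54.34000 / 7 = 7.76286
Sum of squared deviations: (+0.05714)² + (+0.05714)² + (+0.05714)² + (+0.05714)² + (+0.05714)² + (+0.05714)² + (−0.34286)² = 0.13714
Variance = 0.13714 / 6 = 0.02286
SE* = √0.02286

SE* = 0.1512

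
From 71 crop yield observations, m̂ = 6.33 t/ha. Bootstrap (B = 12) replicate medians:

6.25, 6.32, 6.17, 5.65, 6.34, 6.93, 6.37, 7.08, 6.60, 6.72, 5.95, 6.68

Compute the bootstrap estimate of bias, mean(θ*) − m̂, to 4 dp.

mean(θ*) = (6.25 + 6.32 + 6.17 + 5.65 + 6.34 + 6.93 + 6.37 + 7.08 + 6.60 + 6.72 + 5.95 + 6.68) / 12 = 6.42167
bias = 6.42167 − 6.33

bias = +0.0917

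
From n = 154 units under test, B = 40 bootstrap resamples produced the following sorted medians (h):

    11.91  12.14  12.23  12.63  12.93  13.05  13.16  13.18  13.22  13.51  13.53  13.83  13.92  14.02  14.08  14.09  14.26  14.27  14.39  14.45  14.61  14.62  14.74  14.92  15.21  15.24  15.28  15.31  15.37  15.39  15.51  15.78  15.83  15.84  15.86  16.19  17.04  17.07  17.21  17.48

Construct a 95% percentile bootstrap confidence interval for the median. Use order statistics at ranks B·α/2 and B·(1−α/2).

(11.91, 17.21)

α = 0.05; lower rank = 40 × 0.025 = 1; upper rank = 40 × 0.975 = 39.
The 1st smallest replicate is 11.91; the 39th is 17.21.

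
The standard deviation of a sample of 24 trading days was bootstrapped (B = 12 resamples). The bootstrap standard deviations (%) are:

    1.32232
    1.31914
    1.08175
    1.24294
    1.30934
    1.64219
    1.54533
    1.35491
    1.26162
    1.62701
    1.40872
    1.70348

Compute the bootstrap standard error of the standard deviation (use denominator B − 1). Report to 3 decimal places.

SE* = 0.189

Bootstrap SE is the standard deviation of the 12 replicate standard deviations.
Mean of replicates: (1.32232 + 1.31914 + 1.08175 + 1.24294 + 1.30934 + 1.64219 + 1.54533 + 1.35491 + 1.26162 + 1.62701 + 1.40872 + 1.70348) / 12 = 16.818750 / 12 = 1.401563
Sum of squared deviations: (−0.079243)² + (−0.082423)² + (−0.319813)² + (−0.158623)² + (−0.092223)² + (+0.240627)² + (+0.143768)² + (−0.046652)² + (−0.139943)² + (+0.225448)² + (+0.007157)² + (+0.301918)² = 0.391382
Variance = 0.391382 / 11 = 0.035580
SE* = √0.035580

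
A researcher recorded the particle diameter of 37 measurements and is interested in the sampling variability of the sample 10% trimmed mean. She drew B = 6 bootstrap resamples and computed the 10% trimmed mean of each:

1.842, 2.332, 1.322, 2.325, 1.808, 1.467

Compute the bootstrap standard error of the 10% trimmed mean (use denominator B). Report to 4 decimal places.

SE* = 0.3841

Bootstrap SE is the standard deviation of the 6 replicate 10% trimmed means.
Mean of replicates: (1.842 + 2.332 + 1.322 + 2.325 + 1.808 + 1.467) / 6 = 11.09600 / 6 = 1.84933
Sum of squared deviations: (−0.00733)² + (+0.48267)² + (−0.52733)² + (+0.47567)² + (−0.04133)² + (−0.38233)² = 0.88525
Variance = 0.88525 / 6 = 0.14754
SE* = √0.14754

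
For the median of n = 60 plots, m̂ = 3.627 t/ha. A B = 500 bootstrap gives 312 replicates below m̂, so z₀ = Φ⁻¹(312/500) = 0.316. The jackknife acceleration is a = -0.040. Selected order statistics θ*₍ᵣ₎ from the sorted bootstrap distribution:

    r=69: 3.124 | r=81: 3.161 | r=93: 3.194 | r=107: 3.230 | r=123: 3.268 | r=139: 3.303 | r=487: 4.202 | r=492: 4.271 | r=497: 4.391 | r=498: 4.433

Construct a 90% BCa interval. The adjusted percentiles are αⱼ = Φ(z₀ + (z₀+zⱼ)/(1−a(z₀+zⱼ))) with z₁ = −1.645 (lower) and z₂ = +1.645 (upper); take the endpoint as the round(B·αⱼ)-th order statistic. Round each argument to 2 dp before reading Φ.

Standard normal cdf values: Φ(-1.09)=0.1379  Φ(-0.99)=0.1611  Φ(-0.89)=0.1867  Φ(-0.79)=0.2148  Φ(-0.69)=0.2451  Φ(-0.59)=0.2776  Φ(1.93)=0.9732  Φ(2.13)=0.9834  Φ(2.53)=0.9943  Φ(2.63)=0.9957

(3.124, 4.271)

Lower: z₀ + z₁ = 0.316 + (-1.645) = -1.329; 1 − a(z₀+z₁) = 1 − (-0.040)(-1.329) = 0.9468; argument = 0.316 + (-1.329)/0.9468 = -1.0876 → -1.09.
α₁ = Φ(-1.09) = 0.1379; rank = round(500 × 0.1379) = 69; θ*₍69₎ = 3.124.
Upper: z₀ + z₂ = 1.961; 1 − a(z₀+z₂) = 1.0784; argument = 2.1344 → 2.13; α₂ = 0.9834; rank = 492; θ*₍492₎ = 4.271.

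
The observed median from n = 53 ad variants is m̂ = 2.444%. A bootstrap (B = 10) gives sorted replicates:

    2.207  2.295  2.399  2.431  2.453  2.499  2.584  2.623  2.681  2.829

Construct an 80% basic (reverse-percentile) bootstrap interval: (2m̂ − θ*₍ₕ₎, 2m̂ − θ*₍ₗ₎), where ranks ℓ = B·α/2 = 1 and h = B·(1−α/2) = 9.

Percentile endpoints at ranks 1 and 9: θ*₍1₎ = 2.207, θ*₍9₎ = 2.681.
Basic interval reflects these around m̂:
  lower = 2 × 2.444 − 2.681 = 2.207
  upper = 2 × 2.444 − 2.207 = 2.681

(2.207, 2.681)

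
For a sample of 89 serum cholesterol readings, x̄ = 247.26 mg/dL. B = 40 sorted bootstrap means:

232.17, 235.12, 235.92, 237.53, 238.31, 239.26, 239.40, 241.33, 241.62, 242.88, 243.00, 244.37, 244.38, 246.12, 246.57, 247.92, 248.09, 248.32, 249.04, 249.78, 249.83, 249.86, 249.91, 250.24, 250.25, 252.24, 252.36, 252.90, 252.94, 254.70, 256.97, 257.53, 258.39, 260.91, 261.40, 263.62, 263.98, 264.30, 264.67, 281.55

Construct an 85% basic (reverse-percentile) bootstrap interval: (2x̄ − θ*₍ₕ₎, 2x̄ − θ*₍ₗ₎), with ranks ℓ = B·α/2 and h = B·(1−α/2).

(230.54, 258.60)

Percentile endpoints at ranks 3 and 37: θ*₍3₎ = 235.92, θ*₍37₎ = 263.98.
Basic interval reflects these around x̄:
  lower = 2 × 247.26 − 263.98 = 230.54
  upper = 2 × 247.26 − 235.92 = 258.60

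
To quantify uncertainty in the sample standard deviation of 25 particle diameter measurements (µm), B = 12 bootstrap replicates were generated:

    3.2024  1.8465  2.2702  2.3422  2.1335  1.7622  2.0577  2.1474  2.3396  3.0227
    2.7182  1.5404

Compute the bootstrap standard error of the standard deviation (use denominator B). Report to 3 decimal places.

Bootstrap SE is the standard deviation of the 12 replicate standard deviations.
Mean of replicates: (3.2024 + 1.8465 + 2.2702 + 2.3422 + 2.1335 + 1.7622 + 2.0577 + 2.1474 + 2.3396 + 3.0227 + 2.7182 + 1.5404) / 12 = 27.38300 / 12 = 2.28192
Sum of squared deviations: (+0.92048)² + (−0.43542)² + (−0.01172)² + (+0.06028)² + (−0.14842)² + (−0.51972)² + (−0.22422)² + (−0.13452)² + (+0.05768)² + (+0.74078)² + (+0.43628)² + (−0.74152)² = 2.69343
Variance = 2.69343 / 12 = 0.22445
SE* = √0.22445

SE* = 0.474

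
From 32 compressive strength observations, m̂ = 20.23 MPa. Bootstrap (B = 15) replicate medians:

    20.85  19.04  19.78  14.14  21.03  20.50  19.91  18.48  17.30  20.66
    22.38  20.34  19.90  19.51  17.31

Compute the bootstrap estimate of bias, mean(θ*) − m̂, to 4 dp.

mean(θ*) = (20.85 + 19.04 + 19.78 + 14.14 + 21.03 + 20.50 + 19.91 + 18.48 + 17.30 + 20.66 + 22.38 + 20.34 + 19.90 + 19.51 + 17.31) / 15 = 19.40867
bias = 19.40867 − 20.23

bias = −0.8213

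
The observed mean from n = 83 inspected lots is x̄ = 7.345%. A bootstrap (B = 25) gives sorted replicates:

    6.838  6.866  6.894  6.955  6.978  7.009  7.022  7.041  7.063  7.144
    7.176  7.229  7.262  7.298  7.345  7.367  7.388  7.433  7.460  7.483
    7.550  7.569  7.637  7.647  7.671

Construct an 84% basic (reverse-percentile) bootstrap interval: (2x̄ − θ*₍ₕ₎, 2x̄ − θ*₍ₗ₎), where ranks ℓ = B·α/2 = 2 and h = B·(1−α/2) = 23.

Percentile endpoints at ranks 2 and 23: θ*₍2₎ = 6.866, θ*₍23₎ = 7.637.
Basic interval reflects these around x̄:
  lower = 2 × 7.345 − 7.637 = 7.053
  upper = 2 × 7.345 − 6.866 = 7.824

(7.053, 7.824)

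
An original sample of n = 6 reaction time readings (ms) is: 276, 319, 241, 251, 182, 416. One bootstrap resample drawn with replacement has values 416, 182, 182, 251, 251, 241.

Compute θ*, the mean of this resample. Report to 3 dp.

θ* = 253.833

Mean = (416 + 182 + 182 + 251 + 251 + 241) / 6 = 1523.0 / 6 = 253.833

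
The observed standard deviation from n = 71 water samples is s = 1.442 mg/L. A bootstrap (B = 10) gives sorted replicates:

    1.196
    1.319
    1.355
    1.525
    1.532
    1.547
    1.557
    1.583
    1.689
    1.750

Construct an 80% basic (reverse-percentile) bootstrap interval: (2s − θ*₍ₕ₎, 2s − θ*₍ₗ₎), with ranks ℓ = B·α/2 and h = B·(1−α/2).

(1.195, 1.688)

Percentile endpoints at ranks 1 and 9: θ*₍1₎ = 1.196, θ*₍9₎ = 1.689.
Basic interval reflects these around s:
  lower = 2 × 1.442 − 1.689 = 1.195
  upper = 2 × 1.442 − 1.196 = 1.688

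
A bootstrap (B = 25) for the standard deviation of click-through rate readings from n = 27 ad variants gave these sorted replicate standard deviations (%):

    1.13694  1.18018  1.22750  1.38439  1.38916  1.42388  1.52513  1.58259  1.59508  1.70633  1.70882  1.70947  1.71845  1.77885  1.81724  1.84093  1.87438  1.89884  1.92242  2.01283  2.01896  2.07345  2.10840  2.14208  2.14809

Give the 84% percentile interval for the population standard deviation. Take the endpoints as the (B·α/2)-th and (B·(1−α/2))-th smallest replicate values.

α = 0.16; lower rank = 25 × 0.080 = 2; upper rank = 25 × 0.920 = 23.
The 2nd smallest replicate is 1.18018; the 23rd is 2.10840.

(1.18018, 2.10840)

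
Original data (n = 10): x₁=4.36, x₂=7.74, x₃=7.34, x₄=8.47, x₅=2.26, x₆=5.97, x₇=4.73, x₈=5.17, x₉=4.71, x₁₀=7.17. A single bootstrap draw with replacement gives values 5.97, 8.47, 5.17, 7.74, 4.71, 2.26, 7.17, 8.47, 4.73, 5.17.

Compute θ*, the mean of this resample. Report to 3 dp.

θ* = 5.986

Mean = (5.97 + 8.47 + 5.17 + 7.74 + 4.71 + 2.26 + 7.17 + 8.47 + 4.73 + 5.17) / 10 = 59.860 / 10 = 5.986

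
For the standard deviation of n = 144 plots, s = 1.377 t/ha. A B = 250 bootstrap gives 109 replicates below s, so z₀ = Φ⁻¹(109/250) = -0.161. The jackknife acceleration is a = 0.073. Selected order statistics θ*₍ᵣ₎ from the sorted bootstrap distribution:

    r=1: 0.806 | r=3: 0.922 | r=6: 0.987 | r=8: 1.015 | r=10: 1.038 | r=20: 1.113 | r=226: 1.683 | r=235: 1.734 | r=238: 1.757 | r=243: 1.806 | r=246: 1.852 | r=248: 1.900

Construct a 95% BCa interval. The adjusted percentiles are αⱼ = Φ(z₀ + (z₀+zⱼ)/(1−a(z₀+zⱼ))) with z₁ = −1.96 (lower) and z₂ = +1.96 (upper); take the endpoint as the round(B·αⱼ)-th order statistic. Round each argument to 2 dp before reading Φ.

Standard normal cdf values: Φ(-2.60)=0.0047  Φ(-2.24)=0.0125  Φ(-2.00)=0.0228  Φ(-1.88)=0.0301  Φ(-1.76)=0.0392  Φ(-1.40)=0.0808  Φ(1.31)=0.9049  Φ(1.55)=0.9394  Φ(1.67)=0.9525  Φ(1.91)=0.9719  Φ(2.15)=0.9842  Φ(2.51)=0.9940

Lower: z₀ + z₁ = -0.161 + (-1.960) = -2.121; 1 − a(z₀+z₁) = 1 − (0.073)(-2.121) = 1.1548; argument = -0.161 + (-2.121)/1.1548 = -1.9976 → -2.00.
α₁ = Φ(-2.00) = 0.0228; rank = round(250 × 0.0228) = 6; θ*₍6₎ = 0.987.
Upper: z₀ + z₂ = 1.799; 1 − a(z₀+z₂) = 0.8687; argument = 1.9100 → 1.91; α₂ = 0.9719; rank = 243; θ*₍243₎ = 1.806.

(0.987, 1.806)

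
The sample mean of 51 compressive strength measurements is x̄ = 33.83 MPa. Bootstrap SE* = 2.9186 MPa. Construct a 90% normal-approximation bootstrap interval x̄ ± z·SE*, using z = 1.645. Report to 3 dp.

(29.029, 38.631)

Margin = 1.645 × 2.9186 = 4.8011
Interval: 33.83 ± 4.8011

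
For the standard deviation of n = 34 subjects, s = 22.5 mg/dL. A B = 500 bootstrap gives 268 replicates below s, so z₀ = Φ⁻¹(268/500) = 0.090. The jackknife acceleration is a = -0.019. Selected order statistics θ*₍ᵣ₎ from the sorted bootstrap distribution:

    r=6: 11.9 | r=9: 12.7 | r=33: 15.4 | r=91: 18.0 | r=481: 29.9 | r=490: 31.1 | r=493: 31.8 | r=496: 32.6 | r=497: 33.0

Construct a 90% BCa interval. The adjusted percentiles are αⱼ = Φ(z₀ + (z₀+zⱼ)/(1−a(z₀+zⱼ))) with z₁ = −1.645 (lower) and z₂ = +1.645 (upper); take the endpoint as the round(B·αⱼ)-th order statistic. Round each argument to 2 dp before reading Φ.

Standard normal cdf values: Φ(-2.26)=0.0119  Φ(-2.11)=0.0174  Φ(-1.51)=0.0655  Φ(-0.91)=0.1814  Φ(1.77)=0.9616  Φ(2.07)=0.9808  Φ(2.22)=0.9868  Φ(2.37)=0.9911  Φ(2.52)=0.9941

Lower: z₀ + z₁ = 0.090 + (-1.645) = -1.555; 1 − a(z₀+z₁) = 1 − (-0.019)(-1.555) = 0.9705; argument = 0.090 + (-1.555)/0.9705 = -1.5123 → -1.51.
α₁ = Φ(-1.51) = 0.0655; rank = round(500 × 0.0655) = 33; θ*₍33₎ = 15.4.
Upper: z₀ + z₂ = 1.735; 1 − a(z₀+z₂) = 1.0330; argument = 1.7696 → 1.77; α₂ = 0.9616; rank = 481; θ*₍481₎ = 29.9.

(15.4, 29.9)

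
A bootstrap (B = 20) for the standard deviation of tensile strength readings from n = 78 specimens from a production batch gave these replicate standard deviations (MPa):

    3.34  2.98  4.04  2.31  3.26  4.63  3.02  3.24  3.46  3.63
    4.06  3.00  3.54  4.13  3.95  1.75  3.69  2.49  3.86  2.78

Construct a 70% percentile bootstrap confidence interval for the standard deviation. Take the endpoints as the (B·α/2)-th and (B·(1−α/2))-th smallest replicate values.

Sorted replicates: 1.75, 2.31, 2.49, 2.78, 2.98, 3.00, 3.02, 3.24, 3.26, 3.34, 3.46, 3.54, 3.63, 3.69, 3.86, 3.95, 4.04, 4.06, 4.13, 4.63
α = 0.30; lower rank = 20 × 0.150 = 3; upper rank = 20 × 0.850 = 17.
The 3rd smallest replicate is 2.49; the 17th is 4.04.

(2.49, 4.04)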